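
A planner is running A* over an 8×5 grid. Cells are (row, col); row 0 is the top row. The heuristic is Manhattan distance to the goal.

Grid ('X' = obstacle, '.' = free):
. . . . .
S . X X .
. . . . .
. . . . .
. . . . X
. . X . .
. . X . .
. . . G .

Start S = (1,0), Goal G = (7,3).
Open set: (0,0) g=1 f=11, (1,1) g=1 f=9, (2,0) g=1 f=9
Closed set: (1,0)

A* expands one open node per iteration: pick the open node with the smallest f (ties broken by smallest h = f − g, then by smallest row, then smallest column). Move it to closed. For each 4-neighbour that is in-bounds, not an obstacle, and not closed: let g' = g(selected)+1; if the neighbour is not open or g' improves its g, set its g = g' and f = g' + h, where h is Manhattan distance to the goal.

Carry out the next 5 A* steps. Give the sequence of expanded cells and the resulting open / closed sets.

step 1: expand (1,1) (f=9, h=8) → closed; open now [(0,0) g=1 f=11, (0,1) g=2 f=11, (2,0) g=1 f=9, (2,1) g=2 f=9]
step 2: expand (2,1) (f=9, h=7) → closed; open now [(0,0) g=1 f=11, (0,1) g=2 f=11, (2,0) g=1 f=9, (2,2) g=3 f=9, (3,1) g=3 f=9]
step 3: expand (2,2) (f=9, h=6) → closed; open now [(0,0) g=1 f=11, (0,1) g=2 f=11, (2,0) g=1 f=9, (2,3) g=4 f=9, (3,1) g=3 f=9, (3,2) g=4 f=9]
step 4: expand (2,3) (f=9, h=5) → closed; open now [(0,0) g=1 f=11, (0,1) g=2 f=11, (2,0) g=1 f=9, (2,4) g=5 f=11, (3,1) g=3 f=9, (3,2) g=4 f=9, (3,3) g=5 f=9]
step 5: expand (3,3) (f=9, h=4) → closed; open now [(0,0) g=1 f=11, (0,1) g=2 f=11, (2,0) g=1 f=9, (2,4) g=5 f=11, (3,1) g=3 f=9, (3,2) g=4 f=9, (3,4) g=6 f=11, (4,3) g=6 f=9]

order=[(1,1) → (2,1) → (2,2) → (2,3) → (3,3)]; open=[(0,0) g=1 f=11, (0,1) g=2 f=11, (2,0) g=1 f=9, (2,4) g=5 f=11, (3,1) g=3 f=9, (3,2) g=4 f=9, (3,4) g=6 f=11, (4,3) g=6 f=9]; closed=[(1,0), (1,1), (2,1), (2,2), (2,3), (3,3)]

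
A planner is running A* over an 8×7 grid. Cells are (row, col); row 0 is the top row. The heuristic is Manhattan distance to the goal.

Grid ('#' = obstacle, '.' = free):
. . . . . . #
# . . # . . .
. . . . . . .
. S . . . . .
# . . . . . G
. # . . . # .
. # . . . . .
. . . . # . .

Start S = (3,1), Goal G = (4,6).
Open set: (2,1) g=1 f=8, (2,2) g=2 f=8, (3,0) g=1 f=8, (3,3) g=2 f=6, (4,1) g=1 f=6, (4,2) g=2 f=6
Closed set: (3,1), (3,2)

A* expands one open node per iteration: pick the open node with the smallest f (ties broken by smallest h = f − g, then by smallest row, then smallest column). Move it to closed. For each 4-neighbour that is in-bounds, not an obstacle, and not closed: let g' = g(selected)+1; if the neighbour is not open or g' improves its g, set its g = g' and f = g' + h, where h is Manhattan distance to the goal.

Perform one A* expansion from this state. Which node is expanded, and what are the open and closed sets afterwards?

expanded=(3,3); open=[(2,1) g=1 f=8, (2,2) g=2 f=8, (2,3) g=3 f=8, (3,0) g=1 f=8, (3,4) g=3 f=6, (4,1) g=1 f=6, (4,2) g=2 f=6, (4,3) g=3 f=6]; closed=[(3,1), (3,2), (3,3)]

step 1: expand (3,3) (f=6, h=4) → closed; open now [(2,1) g=1 f=8, (2,2) g=2 f=8, (2,3) g=3 f=8, (3,0) g=1 f=8, (3,4) g=3 f=6, (4,1) g=1 f=6, (4,2) g=2 f=6, (4,3) g=3 f=6]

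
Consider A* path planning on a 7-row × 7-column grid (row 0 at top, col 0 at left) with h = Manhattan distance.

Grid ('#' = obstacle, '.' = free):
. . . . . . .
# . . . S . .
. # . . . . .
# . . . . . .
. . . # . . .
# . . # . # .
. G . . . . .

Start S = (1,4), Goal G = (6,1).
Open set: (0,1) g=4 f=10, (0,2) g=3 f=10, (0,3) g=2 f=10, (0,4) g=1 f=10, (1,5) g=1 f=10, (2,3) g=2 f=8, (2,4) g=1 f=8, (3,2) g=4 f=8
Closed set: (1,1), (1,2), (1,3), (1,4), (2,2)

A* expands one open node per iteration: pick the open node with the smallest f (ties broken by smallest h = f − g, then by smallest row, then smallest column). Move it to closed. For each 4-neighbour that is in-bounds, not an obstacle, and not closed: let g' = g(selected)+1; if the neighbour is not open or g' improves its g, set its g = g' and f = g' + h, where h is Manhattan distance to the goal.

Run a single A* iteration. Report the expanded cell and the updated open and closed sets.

expanded=(3,2); open=[(0,1) g=4 f=10, (0,2) g=3 f=10, (0,3) g=2 f=10, (0,4) g=1 f=10, (1,5) g=1 f=10, (2,3) g=2 f=8, (2,4) g=1 f=8, (3,1) g=5 f=8, (3,3) g=5 f=10, (4,2) g=5 f=8]; closed=[(1,1), (1,2), (1,3), (1,4), (2,2), (3,2)]

step 1: expand (3,2) (f=8, h=4) → closed; open now [(0,1) g=4 f=10, (0,2) g=3 f=10, (0,3) g=2 f=10, (0,4) g=1 f=10, (1,5) g=1 f=10, (2,3) g=2 f=8, (2,4) g=1 f=8, (3,1) g=5 f=8, (3,3) g=5 f=10, (4,2) g=5 f=8]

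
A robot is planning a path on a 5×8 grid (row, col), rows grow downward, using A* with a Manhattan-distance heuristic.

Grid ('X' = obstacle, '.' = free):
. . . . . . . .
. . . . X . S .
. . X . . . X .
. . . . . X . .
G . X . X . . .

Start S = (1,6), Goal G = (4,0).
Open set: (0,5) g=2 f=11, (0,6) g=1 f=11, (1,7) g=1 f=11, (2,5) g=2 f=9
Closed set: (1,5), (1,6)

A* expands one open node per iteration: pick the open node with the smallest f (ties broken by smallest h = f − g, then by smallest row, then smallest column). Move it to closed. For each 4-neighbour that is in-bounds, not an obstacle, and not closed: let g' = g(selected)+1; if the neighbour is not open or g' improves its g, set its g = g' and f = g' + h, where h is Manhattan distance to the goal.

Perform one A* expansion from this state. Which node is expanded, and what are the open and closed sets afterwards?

step 1: expand (2,5) (f=9, h=7) → closed; open now [(0,5) g=2 f=11, (0,6) g=1 f=11, (1,7) g=1 f=11, (2,4) g=3 f=9]

expanded=(2,5); open=[(0,5) g=2 f=11, (0,6) g=1 f=11, (1,7) g=1 f=11, (2,4) g=3 f=9]; closed=[(1,5), (1,6), (2,5)]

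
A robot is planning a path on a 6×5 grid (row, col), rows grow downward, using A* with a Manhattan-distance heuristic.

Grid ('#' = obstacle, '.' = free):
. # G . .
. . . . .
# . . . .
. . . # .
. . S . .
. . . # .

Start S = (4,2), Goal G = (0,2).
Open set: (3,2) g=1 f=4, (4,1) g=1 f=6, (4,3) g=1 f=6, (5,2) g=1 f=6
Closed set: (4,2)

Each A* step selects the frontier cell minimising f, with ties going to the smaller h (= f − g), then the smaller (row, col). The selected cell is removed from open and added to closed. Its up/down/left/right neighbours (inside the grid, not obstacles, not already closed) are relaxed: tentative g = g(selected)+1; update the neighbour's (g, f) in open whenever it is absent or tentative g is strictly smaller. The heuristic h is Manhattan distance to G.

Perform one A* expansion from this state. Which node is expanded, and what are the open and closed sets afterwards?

step 1: expand (3,2) (f=4, h=3) → closed; open now [(2,2) g=2 f=4, (3,1) g=2 f=6, (4,1) g=1 f=6, (4,3) g=1 f=6, (5,2) g=1 f=6]

expanded=(3,2); open=[(2,2) g=2 f=4, (3,1) g=2 f=6, (4,1) g=1 f=6, (4,3) g=1 f=6, (5,2) g=1 f=6]; closed=[(3,2), (4,2)]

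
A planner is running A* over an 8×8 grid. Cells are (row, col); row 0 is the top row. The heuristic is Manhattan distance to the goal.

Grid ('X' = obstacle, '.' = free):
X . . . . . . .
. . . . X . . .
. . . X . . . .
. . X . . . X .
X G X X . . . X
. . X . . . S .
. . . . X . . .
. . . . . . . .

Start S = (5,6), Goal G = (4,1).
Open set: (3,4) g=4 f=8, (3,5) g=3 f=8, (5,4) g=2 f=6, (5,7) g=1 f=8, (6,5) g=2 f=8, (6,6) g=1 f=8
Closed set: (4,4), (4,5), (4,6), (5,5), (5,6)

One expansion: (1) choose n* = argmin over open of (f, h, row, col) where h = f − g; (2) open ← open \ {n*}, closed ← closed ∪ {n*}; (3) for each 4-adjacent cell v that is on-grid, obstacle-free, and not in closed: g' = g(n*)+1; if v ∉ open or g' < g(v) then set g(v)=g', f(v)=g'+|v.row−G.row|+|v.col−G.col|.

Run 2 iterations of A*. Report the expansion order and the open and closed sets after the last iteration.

order=[(5,4) → (5,3)]; open=[(3,4) g=4 f=8, (3,5) g=3 f=8, (5,7) g=1 f=8, (6,3) g=4 f=8, (6,5) g=2 f=8, (6,6) g=1 f=8]; closed=[(4,4), (4,5), (4,6), (5,3), (5,4), (5,5), (5,6)]

step 1: expand (5,4) (f=6, h=4) → closed; open now [(3,4) g=4 f=8, (3,5) g=3 f=8, (5,3) g=3 f=6, (5,7) g=1 f=8, (6,5) g=2 f=8, (6,6) g=1 f=8]
step 2: expand (5,3) (f=6, h=3) → closed; open now [(3,4) g=4 f=8, (3,5) g=3 f=8, (5,7) g=1 f=8, (6,3) g=4 f=8, (6,5) g=2 f=8, (6,6) g=1 f=8]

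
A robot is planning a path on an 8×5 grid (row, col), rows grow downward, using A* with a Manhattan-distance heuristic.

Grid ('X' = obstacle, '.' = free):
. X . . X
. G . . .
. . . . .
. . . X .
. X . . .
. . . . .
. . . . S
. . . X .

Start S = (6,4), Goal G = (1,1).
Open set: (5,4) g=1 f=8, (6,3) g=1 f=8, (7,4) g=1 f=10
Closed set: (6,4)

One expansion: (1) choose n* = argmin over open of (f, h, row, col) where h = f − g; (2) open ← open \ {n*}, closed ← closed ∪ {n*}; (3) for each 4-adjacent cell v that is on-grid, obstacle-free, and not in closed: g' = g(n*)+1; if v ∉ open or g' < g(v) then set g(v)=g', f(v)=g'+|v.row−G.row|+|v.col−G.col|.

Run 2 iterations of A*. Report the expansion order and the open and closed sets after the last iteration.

step 1: expand (5,4) (f=8, h=7) → closed; open now [(4,4) g=2 f=8, (5,3) g=2 f=8, (6,3) g=1 f=8, (7,4) g=1 f=10]
step 2: expand (4,4) (f=8, h=6) → closed; open now [(3,4) g=3 f=8, (4,3) g=3 f=8, (5,3) g=2 f=8, (6,3) g=1 f=8, (7,4) g=1 f=10]

order=[(5,4) → (4,4)]; open=[(3,4) g=3 f=8, (4,3) g=3 f=8, (5,3) g=2 f=8, (6,3) g=1 f=8, (7,4) g=1 f=10]; closed=[(4,4), (5,4), (6,4)]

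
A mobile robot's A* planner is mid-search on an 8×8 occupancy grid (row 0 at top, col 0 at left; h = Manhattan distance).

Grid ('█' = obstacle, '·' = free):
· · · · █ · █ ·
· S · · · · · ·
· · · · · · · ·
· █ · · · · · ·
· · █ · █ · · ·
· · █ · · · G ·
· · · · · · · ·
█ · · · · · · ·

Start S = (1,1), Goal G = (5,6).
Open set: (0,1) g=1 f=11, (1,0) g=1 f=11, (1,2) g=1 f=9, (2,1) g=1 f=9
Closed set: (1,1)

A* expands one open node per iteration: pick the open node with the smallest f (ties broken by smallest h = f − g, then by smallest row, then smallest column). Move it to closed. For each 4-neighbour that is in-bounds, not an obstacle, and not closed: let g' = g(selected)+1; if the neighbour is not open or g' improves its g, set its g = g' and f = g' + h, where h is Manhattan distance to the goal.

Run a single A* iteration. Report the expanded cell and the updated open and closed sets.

step 1: expand (1,2) (f=9, h=8) → closed; open now [(0,1) g=1 f=11, (0,2) g=2 f=11, (1,0) g=1 f=11, (1,3) g=2 f=9, (2,1) g=1 f=9, (2,2) g=2 f=9]

expanded=(1,2); open=[(0,1) g=1 f=11, (0,2) g=2 f=11, (1,0) g=1 f=11, (1,3) g=2 f=9, (2,1) g=1 f=9, (2,2) g=2 f=9]; closed=[(1,1), (1,2)]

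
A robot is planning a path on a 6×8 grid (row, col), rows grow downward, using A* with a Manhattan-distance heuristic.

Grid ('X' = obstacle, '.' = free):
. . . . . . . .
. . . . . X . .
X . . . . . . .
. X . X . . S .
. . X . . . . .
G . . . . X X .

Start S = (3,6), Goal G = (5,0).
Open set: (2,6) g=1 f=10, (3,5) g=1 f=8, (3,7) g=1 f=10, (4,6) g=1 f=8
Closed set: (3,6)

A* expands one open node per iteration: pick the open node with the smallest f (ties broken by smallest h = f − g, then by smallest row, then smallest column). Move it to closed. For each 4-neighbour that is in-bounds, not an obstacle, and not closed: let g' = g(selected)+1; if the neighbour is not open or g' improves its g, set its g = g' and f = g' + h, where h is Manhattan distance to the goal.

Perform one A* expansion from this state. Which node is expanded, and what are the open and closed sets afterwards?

expanded=(3,5); open=[(2,5) g=2 f=10, (2,6) g=1 f=10, (3,4) g=2 f=8, (3,7) g=1 f=10, (4,5) g=2 f=8, (4,6) g=1 f=8]; closed=[(3,5), (3,6)]

step 1: expand (3,5) (f=8, h=7) → closed; open now [(2,5) g=2 f=10, (2,6) g=1 f=10, (3,4) g=2 f=8, (3,7) g=1 f=10, (4,5) g=2 f=8, (4,6) g=1 f=8]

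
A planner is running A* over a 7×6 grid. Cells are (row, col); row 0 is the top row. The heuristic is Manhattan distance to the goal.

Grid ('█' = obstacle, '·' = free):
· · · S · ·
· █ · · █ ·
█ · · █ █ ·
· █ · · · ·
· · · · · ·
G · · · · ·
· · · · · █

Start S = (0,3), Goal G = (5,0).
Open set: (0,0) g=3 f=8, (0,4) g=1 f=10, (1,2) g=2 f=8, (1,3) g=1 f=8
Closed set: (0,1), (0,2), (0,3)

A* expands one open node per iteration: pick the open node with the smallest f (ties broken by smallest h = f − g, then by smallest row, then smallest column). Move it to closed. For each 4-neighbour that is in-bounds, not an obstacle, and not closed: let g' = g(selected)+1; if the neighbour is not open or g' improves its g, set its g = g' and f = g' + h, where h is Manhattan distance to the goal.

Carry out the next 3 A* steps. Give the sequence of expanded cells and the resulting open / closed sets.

step 1: expand (0,0) (f=8, h=5) → closed; open now [(0,4) g=1 f=10, (1,0) g=4 f=8, (1,2) g=2 f=8, (1,3) g=1 f=8]
step 2: expand (1,0) (f=8, h=4) → closed; open now [(0,4) g=1 f=10, (1,2) g=2 f=8, (1,3) g=1 f=8]
step 3: expand (1,2) (f=8, h=6) → closed; open now [(0,4) g=1 f=10, (1,3) g=1 f=8, (2,2) g=3 f=8]

order=[(0,0) → (1,0) → (1,2)]; open=[(0,4) g=1 f=10, (1,3) g=1 f=8, (2,2) g=3 f=8]; closed=[(0,0), (0,1), (0,2), (0,3), (1,0), (1,2)]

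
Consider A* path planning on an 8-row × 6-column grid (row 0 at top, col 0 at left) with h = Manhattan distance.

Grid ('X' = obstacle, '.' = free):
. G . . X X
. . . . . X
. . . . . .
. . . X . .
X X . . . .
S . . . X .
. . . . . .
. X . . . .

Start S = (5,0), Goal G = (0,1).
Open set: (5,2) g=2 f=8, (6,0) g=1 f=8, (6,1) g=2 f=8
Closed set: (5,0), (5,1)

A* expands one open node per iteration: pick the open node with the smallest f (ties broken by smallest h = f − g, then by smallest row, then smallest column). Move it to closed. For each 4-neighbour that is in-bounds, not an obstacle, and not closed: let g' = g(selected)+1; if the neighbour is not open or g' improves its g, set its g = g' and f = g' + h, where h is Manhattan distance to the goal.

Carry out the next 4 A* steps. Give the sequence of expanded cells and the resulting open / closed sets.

order=[(5,2) → (4,2) → (3,2) → (2,2)]; open=[(1,2) g=6 f=8, (2,1) g=6 f=8, (2,3) g=6 f=10, (3,1) g=5 f=8, (4,3) g=4 f=10, (5,3) g=3 f=10, (6,0) g=1 f=8, (6,1) g=2 f=8, (6,2) g=3 f=10]; closed=[(2,2), (3,2), (4,2), (5,0), (5,1), (5,2)]

step 1: expand (5,2) (f=8, h=6) → closed; open now [(4,2) g=3 f=8, (5,3) g=3 f=10, (6,0) g=1 f=8, (6,1) g=2 f=8, (6,2) g=3 f=10]
step 2: expand (4,2) (f=8, h=5) → closed; open now [(3,2) g=4 f=8, (4,3) g=4 f=10, (5,3) g=3 f=10, (6,0) g=1 f=8, (6,1) g=2 f=8, (6,2) g=3 f=10]
step 3: expand (3,2) (f=8, h=4) → closed; open now [(2,2) g=5 f=8, (3,1) g=5 f=8, (4,3) g=4 f=10, (5,3) g=3 f=10, (6,0) g=1 f=8, (6,1) g=2 f=8, (6,2) g=3 f=10]
step 4: expand (2,2) (f=8, h=3) → closed; open now [(1,2) g=6 f=8, (2,1) g=6 f=8, (2,3) g=6 f=10, (3,1) g=5 f=8, (4,3) g=4 f=10, (5,3) g=3 f=10, (6,0) g=1 f=8, (6,1) g=2 f=8, (6,2) g=3 f=10]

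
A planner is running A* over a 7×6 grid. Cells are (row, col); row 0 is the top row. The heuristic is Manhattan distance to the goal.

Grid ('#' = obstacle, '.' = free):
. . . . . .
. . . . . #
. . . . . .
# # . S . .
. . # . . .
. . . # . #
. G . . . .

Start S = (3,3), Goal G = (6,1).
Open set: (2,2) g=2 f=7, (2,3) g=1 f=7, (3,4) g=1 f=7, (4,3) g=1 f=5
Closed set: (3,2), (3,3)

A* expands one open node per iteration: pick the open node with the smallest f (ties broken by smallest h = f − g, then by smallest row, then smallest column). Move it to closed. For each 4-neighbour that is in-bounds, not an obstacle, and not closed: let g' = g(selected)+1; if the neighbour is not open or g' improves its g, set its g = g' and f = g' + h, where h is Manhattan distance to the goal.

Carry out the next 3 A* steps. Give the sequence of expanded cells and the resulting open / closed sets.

step 1: expand (4,3) (f=5, h=4) → closed; open now [(2,2) g=2 f=7, (2,3) g=1 f=7, (3,4) g=1 f=7, (4,4) g=2 f=7]
step 2: expand (2,2) (f=7, h=5) → closed; open now [(1,2) g=3 f=9, (2,1) g=3 f=7, (2,3) g=1 f=7, (3,4) g=1 f=7, (4,4) g=2 f=7]
step 3: expand (2,1) (f=7, h=4) → closed; open now [(1,1) g=4 f=9, (1,2) g=3 f=9, (2,0) g=4 f=9, (2,3) g=1 f=7, (3,4) g=1 f=7, (4,4) g=2 f=7]

order=[(4,3) → (2,2) → (2,1)]; open=[(1,1) g=4 f=9, (1,2) g=3 f=9, (2,0) g=4 f=9, (2,3) g=1 f=7, (3,4) g=1 f=7, (4,4) g=2 f=7]; closed=[(2,1), (2,2), (3,2), (3,3), (4,3)]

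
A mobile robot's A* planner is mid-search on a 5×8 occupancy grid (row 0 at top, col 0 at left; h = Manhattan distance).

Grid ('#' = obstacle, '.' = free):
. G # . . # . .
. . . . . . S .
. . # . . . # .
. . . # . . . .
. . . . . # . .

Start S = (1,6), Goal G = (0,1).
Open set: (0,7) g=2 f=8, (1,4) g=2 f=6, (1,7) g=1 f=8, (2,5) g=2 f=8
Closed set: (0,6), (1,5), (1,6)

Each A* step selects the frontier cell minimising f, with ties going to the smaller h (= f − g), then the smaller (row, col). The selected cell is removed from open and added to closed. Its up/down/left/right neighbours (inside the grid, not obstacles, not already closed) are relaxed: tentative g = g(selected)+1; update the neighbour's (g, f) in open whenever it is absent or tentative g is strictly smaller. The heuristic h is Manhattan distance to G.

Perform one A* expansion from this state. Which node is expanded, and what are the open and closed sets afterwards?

step 1: expand (1,4) (f=6, h=4) → closed; open now [(0,4) g=3 f=6, (0,7) g=2 f=8, (1,3) g=3 f=6, (1,7) g=1 f=8, (2,4) g=3 f=8, (2,5) g=2 f=8]

expanded=(1,4); open=[(0,4) g=3 f=6, (0,7) g=2 f=8, (1,3) g=3 f=6, (1,7) g=1 f=8, (2,4) g=3 f=8, (2,5) g=2 f=8]; closed=[(0,6), (1,4), (1,5), (1,6)]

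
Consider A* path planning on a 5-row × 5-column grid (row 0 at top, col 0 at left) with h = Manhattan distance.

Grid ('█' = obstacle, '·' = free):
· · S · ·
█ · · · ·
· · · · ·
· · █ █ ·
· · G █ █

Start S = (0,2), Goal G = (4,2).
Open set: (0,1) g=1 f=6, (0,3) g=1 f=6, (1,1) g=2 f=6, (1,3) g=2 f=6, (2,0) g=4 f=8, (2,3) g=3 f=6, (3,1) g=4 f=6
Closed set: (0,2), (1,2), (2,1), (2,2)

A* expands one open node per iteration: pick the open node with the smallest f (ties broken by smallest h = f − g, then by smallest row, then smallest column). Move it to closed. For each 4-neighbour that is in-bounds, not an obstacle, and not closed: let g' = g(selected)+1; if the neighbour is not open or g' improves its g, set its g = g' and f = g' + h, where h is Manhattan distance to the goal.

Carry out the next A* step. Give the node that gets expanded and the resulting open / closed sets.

step 1: expand (3,1) (f=6, h=2) → closed; open now [(0,1) g=1 f=6, (0,3) g=1 f=6, (1,1) g=2 f=6, (1,3) g=2 f=6, (2,0) g=4 f=8, (2,3) g=3 f=6, (3,0) g=5 f=8, (4,1) g=5 f=6]

expanded=(3,1); open=[(0,1) g=1 f=6, (0,3) g=1 f=6, (1,1) g=2 f=6, (1,3) g=2 f=6, (2,0) g=4 f=8, (2,3) g=3 f=6, (3,0) g=5 f=8, (4,1) g=5 f=6]; closed=[(0,2), (1,2), (2,1), (2,2), (3,1)]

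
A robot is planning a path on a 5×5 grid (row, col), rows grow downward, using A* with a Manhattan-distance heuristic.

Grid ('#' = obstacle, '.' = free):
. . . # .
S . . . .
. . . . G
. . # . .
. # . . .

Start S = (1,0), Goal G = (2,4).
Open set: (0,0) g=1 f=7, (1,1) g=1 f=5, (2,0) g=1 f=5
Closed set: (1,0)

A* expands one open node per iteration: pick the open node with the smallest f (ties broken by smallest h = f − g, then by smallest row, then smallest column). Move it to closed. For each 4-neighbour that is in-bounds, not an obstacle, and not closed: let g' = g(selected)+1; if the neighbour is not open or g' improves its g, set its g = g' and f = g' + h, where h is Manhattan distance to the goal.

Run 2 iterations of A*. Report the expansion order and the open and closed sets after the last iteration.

step 1: expand (1,1) (f=5, h=4) → closed; open now [(0,0) g=1 f=7, (0,1) g=2 f=7, (1,2) g=2 f=5, (2,0) g=1 f=5, (2,1) g=2 f=5]
step 2: expand (1,2) (f=5, h=3) → closed; open now [(0,0) g=1 f=7, (0,1) g=2 f=7, (0,2) g=3 f=7, (1,3) g=3 f=5, (2,0) g=1 f=5, (2,1) g=2 f=5, (2,2) g=3 f=5]

order=[(1,1) → (1,2)]; open=[(0,0) g=1 f=7, (0,1) g=2 f=7, (0,2) g=3 f=7, (1,3) g=3 f=5, (2,0) g=1 f=5, (2,1) g=2 f=5, (2,2) g=3 f=5]; closed=[(1,0), (1,1), (1,2)]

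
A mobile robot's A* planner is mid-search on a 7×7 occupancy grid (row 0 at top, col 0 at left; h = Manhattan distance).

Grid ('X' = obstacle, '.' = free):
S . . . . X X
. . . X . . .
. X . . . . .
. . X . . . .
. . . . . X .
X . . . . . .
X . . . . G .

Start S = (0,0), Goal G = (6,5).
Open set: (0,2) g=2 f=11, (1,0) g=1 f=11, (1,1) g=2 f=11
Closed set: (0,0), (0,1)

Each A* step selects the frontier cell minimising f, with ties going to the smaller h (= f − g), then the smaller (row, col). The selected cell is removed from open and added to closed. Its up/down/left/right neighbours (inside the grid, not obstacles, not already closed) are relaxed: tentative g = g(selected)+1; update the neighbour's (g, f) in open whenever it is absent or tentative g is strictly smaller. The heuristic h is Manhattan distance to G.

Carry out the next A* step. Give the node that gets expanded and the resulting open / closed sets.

expanded=(0,2); open=[(0,3) g=3 f=11, (1,0) g=1 f=11, (1,1) g=2 f=11, (1,2) g=3 f=11]; closed=[(0,0), (0,1), (0,2)]

step 1: expand (0,2) (f=11, h=9) → closed; open now [(0,3) g=3 f=11, (1,0) g=1 f=11, (1,1) g=2 f=11, (1,2) g=3 f=11]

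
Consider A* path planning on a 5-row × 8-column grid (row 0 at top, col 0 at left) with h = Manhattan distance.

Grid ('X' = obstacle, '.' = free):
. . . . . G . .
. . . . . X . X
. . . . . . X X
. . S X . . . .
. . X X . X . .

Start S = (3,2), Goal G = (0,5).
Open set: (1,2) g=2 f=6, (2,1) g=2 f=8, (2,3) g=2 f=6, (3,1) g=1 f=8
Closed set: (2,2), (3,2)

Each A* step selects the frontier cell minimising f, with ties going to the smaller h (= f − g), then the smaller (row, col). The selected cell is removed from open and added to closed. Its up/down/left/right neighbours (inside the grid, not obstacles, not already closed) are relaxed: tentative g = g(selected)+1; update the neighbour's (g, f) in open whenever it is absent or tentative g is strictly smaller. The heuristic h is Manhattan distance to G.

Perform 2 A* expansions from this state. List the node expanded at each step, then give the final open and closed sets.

step 1: expand (1,2) (f=6, h=4) → closed; open now [(0,2) g=3 f=6, (1,1) g=3 f=8, (1,3) g=3 f=6, (2,1) g=2 f=8, (2,3) g=2 f=6, (3,1) g=1 f=8]
step 2: expand (0,2) (f=6, h=3) → closed; open now [(0,1) g=4 f=8, (0,3) g=4 f=6, (1,1) g=3 f=8, (1,3) g=3 f=6, (2,1) g=2 f=8, (2,3) g=2 f=6, (3,1) g=1 f=8]

order=[(1,2) → (0,2)]; open=[(0,1) g=4 f=8, (0,3) g=4 f=6, (1,1) g=3 f=8, (1,3) g=3 f=6, (2,1) g=2 f=8, (2,3) g=2 f=6, (3,1) g=1 f=8]; closed=[(0,2), (1,2), (2,2), (3,2)]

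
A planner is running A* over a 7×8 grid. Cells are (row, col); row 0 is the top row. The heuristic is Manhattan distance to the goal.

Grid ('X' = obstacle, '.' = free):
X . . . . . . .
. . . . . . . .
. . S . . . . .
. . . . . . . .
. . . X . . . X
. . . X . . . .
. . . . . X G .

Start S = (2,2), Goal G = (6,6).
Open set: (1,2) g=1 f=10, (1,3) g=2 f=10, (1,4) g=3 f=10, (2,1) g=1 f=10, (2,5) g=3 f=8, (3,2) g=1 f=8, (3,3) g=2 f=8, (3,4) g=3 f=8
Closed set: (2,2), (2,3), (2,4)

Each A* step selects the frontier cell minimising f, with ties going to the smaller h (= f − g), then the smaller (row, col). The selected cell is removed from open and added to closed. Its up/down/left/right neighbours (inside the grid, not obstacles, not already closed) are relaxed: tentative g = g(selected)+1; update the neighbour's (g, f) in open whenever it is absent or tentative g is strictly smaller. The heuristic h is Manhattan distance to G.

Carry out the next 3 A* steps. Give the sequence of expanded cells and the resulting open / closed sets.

step 1: expand (2,5) (f=8, h=5) → closed; open now [(1,2) g=1 f=10, (1,3) g=2 f=10, (1,4) g=3 f=10, (1,5) g=4 f=10, (2,1) g=1 f=10, (2,6) g=4 f=8, (3,2) g=1 f=8, (3,3) g=2 f=8, (3,4) g=3 f=8, (3,5) g=4 f=8]
step 2: expand (2,6) (f=8, h=4) → closed; open now [(1,2) g=1 f=10, (1,3) g=2 f=10, (1,4) g=3 f=10, (1,5) g=4 f=10, (1,6) g=5 f=10, (2,1) g=1 f=10, (2,7) g=5 f=10, (3,2) g=1 f=8, (3,3) g=2 f=8, (3,4) g=3 f=8, (3,5) g=4 f=8, (3,6) g=5 f=8]
step 3: expand (3,6) (f=8, h=3) → closed; open now [(1,2) g=1 f=10, (1,3) g=2 f=10, (1,4) g=3 f=10, (1,5) g=4 f=10, (1,6) g=5 f=10, (2,1) g=1 f=10, (2,7) g=5 f=10, (3,2) g=1 f=8, (3,3) g=2 f=8, (3,4) g=3 f=8, (3,5) g=4 f=8, (3,7) g=6 f=10, (4,6) g=6 f=8]

order=[(2,5) → (2,6) → (3,6)]; open=[(1,2) g=1 f=10, (1,3) g=2 f=10, (1,4) g=3 f=10, (1,5) g=4 f=10, (1,6) g=5 f=10, (2,1) g=1 f=10, (2,7) g=5 f=10, (3,2) g=1 f=8, (3,3) g=2 f=8, (3,4) g=3 f=8, (3,5) g=4 f=8, (3,7) g=6 f=10, (4,6) g=6 f=8]; closed=[(2,2), (2,3), (2,4), (2,5), (2,6), (3,6)]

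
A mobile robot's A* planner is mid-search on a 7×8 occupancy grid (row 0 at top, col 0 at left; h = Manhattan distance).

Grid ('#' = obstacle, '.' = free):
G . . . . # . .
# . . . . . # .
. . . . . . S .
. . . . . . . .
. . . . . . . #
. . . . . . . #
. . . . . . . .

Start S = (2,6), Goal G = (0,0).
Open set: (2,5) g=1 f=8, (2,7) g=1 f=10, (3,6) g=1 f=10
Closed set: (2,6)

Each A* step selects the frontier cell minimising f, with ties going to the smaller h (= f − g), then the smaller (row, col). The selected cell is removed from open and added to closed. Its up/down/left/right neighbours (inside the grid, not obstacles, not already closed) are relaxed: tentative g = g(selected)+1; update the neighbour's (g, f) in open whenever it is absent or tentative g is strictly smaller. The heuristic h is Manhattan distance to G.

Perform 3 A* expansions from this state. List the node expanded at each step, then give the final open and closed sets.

order=[(2,5) → (1,5) → (1,4)]; open=[(0,4) g=4 f=8, (1,3) g=4 f=8, (2,4) g=2 f=8, (2,7) g=1 f=10, (3,5) g=2 f=10, (3,6) g=1 f=10]; closed=[(1,4), (1,5), (2,5), (2,6)]

step 1: expand (2,5) (f=8, h=7) → closed; open now [(1,5) g=2 f=8, (2,4) g=2 f=8, (2,7) g=1 f=10, (3,5) g=2 f=10, (3,6) g=1 f=10]
step 2: expand (1,5) (f=8, h=6) → closed; open now [(1,4) g=3 f=8, (2,4) g=2 f=8, (2,7) g=1 f=10, (3,5) g=2 f=10, (3,6) g=1 f=10]
step 3: expand (1,4) (f=8, h=5) → closed; open now [(0,4) g=4 f=8, (1,3) g=4 f=8, (2,4) g=2 f=8, (2,7) g=1 f=10, (3,5) g=2 f=10, (3,6) g=1 f=10]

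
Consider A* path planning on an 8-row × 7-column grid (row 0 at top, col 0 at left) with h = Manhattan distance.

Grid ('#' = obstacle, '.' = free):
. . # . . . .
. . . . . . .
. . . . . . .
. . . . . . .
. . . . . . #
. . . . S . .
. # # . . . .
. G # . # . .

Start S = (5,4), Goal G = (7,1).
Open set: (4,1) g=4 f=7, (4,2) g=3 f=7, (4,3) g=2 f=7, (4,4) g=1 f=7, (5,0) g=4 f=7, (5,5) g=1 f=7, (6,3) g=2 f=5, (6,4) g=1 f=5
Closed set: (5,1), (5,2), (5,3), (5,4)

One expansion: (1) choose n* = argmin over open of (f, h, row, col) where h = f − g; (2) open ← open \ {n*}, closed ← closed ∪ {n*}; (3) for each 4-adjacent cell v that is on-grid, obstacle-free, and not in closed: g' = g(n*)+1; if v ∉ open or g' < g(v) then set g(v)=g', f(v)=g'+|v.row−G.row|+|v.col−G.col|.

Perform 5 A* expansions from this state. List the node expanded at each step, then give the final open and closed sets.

order=[(6,3) → (7,3) → (6,4) → (4,1) → (5,0)]; open=[(3,1) g=5 f=9, (4,0) g=5 f=9, (4,2) g=3 f=7, (4,3) g=2 f=7, (4,4) g=1 f=7, (5,5) g=1 f=7, (6,0) g=5 f=7, (6,5) g=2 f=7]; closed=[(4,1), (5,0), (5,1), (5,2), (5,3), (5,4), (6,3), (6,4), (7,3)]

step 1: expand (6,3) (f=5, h=3) → closed; open now [(4,1) g=4 f=7, (4,2) g=3 f=7, (4,3) g=2 f=7, (4,4) g=1 f=7, (5,0) g=4 f=7, (5,5) g=1 f=7, (6,4) g=1 f=5, (7,3) g=3 f=5]
step 2: expand (7,3) (f=5, h=2) → closed; open now [(4,1) g=4 f=7, (4,2) g=3 f=7, (4,3) g=2 f=7, (4,4) g=1 f=7, (5,0) g=4 f=7, (5,5) g=1 f=7, (6,4) g=1 f=5]
step 3: expand (6,4) (f=5, h=4) → closed; open now [(4,1) g=4 f=7, (4,2) g=3 f=7, (4,3) g=2 f=7, (4,4) g=1 f=7, (5,0) g=4 f=7, (5,5) g=1 f=7, (6,5) g=2 f=7]
step 4: expand (4,1) (f=7, h=3) → closed; open now [(3,1) g=5 f=9, (4,0) g=5 f=9, (4,2) g=3 f=7, (4,3) g=2 f=7, (4,4) g=1 f=7, (5,0) g=4 f=7, (5,5) g=1 f=7, (6,5) g=2 f=7]
step 5: expand (5,0) (f=7, h=3) → closed; open now [(3,1) g=5 f=9, (4,0) g=5 f=9, (4,2) g=3 f=7, (4,3) g=2 f=7, (4,4) g=1 f=7, (5,5) g=1 f=7, (6,0) g=5 f=7, (6,5) g=2 f=7]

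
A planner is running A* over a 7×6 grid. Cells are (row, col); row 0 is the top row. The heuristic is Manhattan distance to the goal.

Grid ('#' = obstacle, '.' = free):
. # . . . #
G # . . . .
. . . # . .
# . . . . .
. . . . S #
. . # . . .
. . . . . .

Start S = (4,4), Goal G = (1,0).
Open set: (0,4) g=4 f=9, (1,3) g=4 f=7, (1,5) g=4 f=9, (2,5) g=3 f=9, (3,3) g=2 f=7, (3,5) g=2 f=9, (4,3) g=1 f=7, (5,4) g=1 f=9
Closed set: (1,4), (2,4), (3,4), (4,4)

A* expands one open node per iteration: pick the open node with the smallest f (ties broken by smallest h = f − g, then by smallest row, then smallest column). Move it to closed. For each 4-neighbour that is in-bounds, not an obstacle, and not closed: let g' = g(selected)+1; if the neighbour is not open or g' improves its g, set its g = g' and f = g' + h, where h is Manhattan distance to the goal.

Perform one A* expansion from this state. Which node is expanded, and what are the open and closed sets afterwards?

expanded=(1,3); open=[(0,3) g=5 f=9, (0,4) g=4 f=9, (1,2) g=5 f=7, (1,5) g=4 f=9, (2,5) g=3 f=9, (3,3) g=2 f=7, (3,5) g=2 f=9, (4,3) g=1 f=7, (5,4) g=1 f=9]; closed=[(1,3), (1,4), (2,4), (3,4), (4,4)]

step 1: expand (1,3) (f=7, h=3) → closed; open now [(0,3) g=5 f=9, (0,4) g=4 f=9, (1,2) g=5 f=7, (1,5) g=4 f=9, (2,5) g=3 f=9, (3,3) g=2 f=7, (3,5) g=2 f=9, (4,3) g=1 f=7, (5,4) g=1 f=9]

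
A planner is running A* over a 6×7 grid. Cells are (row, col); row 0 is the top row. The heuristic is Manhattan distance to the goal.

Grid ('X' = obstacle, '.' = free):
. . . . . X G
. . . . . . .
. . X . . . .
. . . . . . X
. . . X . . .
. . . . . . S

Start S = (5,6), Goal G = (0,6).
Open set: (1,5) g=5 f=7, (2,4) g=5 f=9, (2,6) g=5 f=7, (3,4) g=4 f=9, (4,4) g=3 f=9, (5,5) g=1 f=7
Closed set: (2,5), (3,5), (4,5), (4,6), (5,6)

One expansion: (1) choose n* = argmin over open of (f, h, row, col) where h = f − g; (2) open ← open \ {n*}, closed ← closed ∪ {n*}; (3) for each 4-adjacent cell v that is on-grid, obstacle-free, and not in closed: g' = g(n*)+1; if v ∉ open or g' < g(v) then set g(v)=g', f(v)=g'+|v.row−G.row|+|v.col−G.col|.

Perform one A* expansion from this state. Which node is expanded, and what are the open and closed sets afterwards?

step 1: expand (1,5) (f=7, h=2) → closed; open now [(1,4) g=6 f=9, (1,6) g=6 f=7, (2,4) g=5 f=9, (2,6) g=5 f=7, (3,4) g=4 f=9, (4,4) g=3 f=9, (5,5) g=1 f=7]

expanded=(1,5); open=[(1,4) g=6 f=9, (1,6) g=6 f=7, (2,4) g=5 f=9, (2,6) g=5 f=7, (3,4) g=4 f=9, (4,4) g=3 f=9, (5,5) g=1 f=7]; closed=[(1,5), (2,5), (3,5), (4,5), (4,6), (5,6)]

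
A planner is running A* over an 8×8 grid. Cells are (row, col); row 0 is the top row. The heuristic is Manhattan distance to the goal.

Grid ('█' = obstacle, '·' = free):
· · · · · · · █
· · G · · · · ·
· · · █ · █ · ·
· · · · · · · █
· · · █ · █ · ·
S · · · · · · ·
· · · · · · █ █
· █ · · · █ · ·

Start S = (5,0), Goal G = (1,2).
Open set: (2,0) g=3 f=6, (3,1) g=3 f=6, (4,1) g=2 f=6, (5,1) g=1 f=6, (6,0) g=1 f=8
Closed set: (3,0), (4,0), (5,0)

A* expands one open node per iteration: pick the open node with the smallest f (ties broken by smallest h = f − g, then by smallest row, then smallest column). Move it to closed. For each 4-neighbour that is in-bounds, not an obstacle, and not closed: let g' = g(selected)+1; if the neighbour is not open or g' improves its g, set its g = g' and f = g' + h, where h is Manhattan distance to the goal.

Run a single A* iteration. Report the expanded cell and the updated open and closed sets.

step 1: expand (2,0) (f=6, h=3) → closed; open now [(1,0) g=4 f=6, (2,1) g=4 f=6, (3,1) g=3 f=6, (4,1) g=2 f=6, (5,1) g=1 f=6, (6,0) g=1 f=8]

expanded=(2,0); open=[(1,0) g=4 f=6, (2,1) g=4 f=6, (3,1) g=3 f=6, (4,1) g=2 f=6, (5,1) g=1 f=6, (6,0) g=1 f=8]; closed=[(2,0), (3,0), (4,0), (5,0)]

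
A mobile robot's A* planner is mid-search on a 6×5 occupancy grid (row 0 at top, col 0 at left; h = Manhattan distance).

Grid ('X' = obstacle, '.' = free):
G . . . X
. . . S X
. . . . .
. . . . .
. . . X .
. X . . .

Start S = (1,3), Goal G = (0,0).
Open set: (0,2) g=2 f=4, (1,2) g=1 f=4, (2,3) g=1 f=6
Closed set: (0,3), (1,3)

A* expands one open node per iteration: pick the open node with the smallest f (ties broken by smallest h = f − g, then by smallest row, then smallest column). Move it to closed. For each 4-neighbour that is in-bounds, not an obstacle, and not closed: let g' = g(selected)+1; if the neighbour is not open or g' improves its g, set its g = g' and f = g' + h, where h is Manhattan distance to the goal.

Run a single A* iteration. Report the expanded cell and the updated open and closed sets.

expanded=(0,2); open=[(0,1) g=3 f=4, (1,2) g=1 f=4, (2,3) g=1 f=6]; closed=[(0,2), (0,3), (1,3)]

step 1: expand (0,2) (f=4, h=2) → closed; open now [(0,1) g=3 f=4, (1,2) g=1 f=4, (2,3) g=1 f=6]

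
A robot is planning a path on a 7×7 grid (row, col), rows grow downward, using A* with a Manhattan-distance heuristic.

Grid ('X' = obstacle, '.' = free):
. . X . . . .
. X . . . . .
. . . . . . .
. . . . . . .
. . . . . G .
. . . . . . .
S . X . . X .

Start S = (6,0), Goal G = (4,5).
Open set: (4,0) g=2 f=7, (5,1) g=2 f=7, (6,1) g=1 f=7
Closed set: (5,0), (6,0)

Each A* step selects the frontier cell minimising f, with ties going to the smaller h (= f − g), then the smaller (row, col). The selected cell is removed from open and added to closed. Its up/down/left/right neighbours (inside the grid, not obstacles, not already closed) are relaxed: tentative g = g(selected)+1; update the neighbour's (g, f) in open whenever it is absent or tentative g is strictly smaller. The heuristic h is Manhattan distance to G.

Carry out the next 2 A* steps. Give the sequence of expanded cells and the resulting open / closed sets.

step 1: expand (4,0) (f=7, h=5) → closed; open now [(3,0) g=3 f=9, (4,1) g=3 f=7, (5,1) g=2 f=7, (6,1) g=1 f=7]
step 2: expand (4,1) (f=7, h=4) → closed; open now [(3,0) g=3 f=9, (3,1) g=4 f=9, (4,2) g=4 f=7, (5,1) g=2 f=7, (6,1) g=1 f=7]

order=[(4,0) → (4,1)]; open=[(3,0) g=3 f=9, (3,1) g=4 f=9, (4,2) g=4 f=7, (5,1) g=2 f=7, (6,1) g=1 f=7]; closed=[(4,0), (4,1), (5,0), (6,0)]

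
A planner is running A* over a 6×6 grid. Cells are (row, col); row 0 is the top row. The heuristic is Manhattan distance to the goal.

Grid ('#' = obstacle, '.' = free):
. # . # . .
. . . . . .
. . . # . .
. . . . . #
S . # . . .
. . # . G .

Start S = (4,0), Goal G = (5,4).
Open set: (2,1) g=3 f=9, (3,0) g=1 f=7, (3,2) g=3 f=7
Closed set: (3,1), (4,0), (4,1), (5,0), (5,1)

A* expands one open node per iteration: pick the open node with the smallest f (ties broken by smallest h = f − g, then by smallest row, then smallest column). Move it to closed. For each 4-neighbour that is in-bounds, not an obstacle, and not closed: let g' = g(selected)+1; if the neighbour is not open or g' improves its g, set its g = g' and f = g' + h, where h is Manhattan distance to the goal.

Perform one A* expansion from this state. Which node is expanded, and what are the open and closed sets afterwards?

expanded=(3,2); open=[(2,1) g=3 f=9, (2,2) g=4 f=9, (3,0) g=1 f=7, (3,3) g=4 f=7]; closed=[(3,1), (3,2), (4,0), (4,1), (5,0), (5,1)]

step 1: expand (3,2) (f=7, h=4) → closed; open now [(2,1) g=3 f=9, (2,2) g=4 f=9, (3,0) g=1 f=7, (3,3) g=4 f=7]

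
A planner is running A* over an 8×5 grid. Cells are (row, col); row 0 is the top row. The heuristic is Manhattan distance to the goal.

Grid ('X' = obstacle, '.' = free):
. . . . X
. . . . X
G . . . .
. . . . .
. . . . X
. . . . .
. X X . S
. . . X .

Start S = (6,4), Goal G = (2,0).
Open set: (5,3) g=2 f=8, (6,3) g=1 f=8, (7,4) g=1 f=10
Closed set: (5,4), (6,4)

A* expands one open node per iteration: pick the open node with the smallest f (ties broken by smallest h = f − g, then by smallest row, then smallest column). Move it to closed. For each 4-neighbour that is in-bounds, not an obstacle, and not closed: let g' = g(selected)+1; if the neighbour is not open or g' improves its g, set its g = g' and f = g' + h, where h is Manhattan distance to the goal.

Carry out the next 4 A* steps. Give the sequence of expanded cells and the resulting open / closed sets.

order=[(5,3) → (4,3) → (3,3) → (2,3)]; open=[(1,3) g=6 f=10, (2,2) g=6 f=8, (2,4) g=6 f=10, (3,2) g=5 f=8, (3,4) g=5 f=10, (4,2) g=4 f=8, (5,2) g=3 f=8, (6,3) g=1 f=8, (7,4) g=1 f=10]; closed=[(2,3), (3,3), (4,3), (5,3), (5,4), (6,4)]

step 1: expand (5,3) (f=8, h=6) → closed; open now [(4,3) g=3 f=8, (5,2) g=3 f=8, (6,3) g=1 f=8, (7,4) g=1 f=10]
step 2: expand (4,3) (f=8, h=5) → closed; open now [(3,3) g=4 f=8, (4,2) g=4 f=8, (5,2) g=3 f=8, (6,3) g=1 f=8, (7,4) g=1 f=10]
step 3: expand (3,3) (f=8, h=4) → closed; open now [(2,3) g=5 f=8, (3,2) g=5 f=8, (3,4) g=5 f=10, (4,2) g=4 f=8, (5,2) g=3 f=8, (6,3) g=1 f=8, (7,4) g=1 f=10]
step 4: expand (2,3) (f=8, h=3) → closed; open now [(1,3) g=6 f=10, (2,2) g=6 f=8, (2,4) g=6 f=10, (3,2) g=5 f=8, (3,4) g=5 f=10, (4,2) g=4 f=8, (5,2) g=3 f=8, (6,3) g=1 f=8, (7,4) g=1 f=10]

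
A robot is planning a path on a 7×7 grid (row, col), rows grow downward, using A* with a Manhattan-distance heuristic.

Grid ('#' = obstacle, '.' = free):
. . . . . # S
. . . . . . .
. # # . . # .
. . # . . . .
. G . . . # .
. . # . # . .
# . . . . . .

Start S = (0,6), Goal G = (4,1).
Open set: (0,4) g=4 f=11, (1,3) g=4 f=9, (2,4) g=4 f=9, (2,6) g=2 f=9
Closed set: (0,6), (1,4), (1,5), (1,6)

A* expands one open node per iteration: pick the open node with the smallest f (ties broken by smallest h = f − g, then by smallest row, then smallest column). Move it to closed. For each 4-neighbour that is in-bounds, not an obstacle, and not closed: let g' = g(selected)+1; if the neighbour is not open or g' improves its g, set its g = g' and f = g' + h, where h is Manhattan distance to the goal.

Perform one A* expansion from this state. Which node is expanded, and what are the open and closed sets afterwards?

expanded=(1,3); open=[(0,3) g=5 f=11, (0,4) g=4 f=11, (1,2) g=5 f=9, (2,3) g=5 f=9, (2,4) g=4 f=9, (2,6) g=2 f=9]; closed=[(0,6), (1,3), (1,4), (1,5), (1,6)]

step 1: expand (1,3) (f=9, h=5) → closed; open now [(0,3) g=5 f=11, (0,4) g=4 f=11, (1,2) g=5 f=9, (2,3) g=5 f=9, (2,4) g=4 f=9, (2,6) g=2 f=9]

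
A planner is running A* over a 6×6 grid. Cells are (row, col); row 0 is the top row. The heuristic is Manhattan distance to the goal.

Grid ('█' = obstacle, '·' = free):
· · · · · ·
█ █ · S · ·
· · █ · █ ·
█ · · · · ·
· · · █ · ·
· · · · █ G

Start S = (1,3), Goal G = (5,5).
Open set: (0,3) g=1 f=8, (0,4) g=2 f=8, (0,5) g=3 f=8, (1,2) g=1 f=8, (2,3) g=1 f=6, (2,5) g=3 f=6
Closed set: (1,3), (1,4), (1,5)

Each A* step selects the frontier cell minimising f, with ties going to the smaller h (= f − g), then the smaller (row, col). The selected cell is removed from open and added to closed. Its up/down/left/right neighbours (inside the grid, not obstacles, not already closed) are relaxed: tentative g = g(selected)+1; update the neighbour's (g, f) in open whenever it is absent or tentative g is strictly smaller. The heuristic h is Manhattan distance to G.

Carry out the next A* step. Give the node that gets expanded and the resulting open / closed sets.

expanded=(2,5); open=[(0,3) g=1 f=8, (0,4) g=2 f=8, (0,5) g=3 f=8, (1,2) g=1 f=8, (2,3) g=1 f=6, (3,5) g=4 f=6]; closed=[(1,3), (1,4), (1,5), (2,5)]

step 1: expand (2,5) (f=6, h=3) → closed; open now [(0,3) g=1 f=8, (0,4) g=2 f=8, (0,5) g=3 f=8, (1,2) g=1 f=8, (2,3) g=1 f=6, (3,5) g=4 f=6]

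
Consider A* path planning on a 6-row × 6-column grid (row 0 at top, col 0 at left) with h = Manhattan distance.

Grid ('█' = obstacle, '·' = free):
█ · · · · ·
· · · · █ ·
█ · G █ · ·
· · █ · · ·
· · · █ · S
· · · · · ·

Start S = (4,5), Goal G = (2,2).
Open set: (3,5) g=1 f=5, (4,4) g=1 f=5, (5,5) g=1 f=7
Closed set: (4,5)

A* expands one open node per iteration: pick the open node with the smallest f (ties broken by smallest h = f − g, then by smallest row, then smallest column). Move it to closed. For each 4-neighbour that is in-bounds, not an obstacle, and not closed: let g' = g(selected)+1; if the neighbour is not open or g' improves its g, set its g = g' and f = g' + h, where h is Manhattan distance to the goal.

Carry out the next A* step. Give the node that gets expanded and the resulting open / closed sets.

step 1: expand (3,5) (f=5, h=4) → closed; open now [(2,5) g=2 f=5, (3,4) g=2 f=5, (4,4) g=1 f=5, (5,5) g=1 f=7]

expanded=(3,5); open=[(2,5) g=2 f=5, (3,4) g=2 f=5, (4,4) g=1 f=5, (5,5) g=1 f=7]; closed=[(3,5), (4,5)]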